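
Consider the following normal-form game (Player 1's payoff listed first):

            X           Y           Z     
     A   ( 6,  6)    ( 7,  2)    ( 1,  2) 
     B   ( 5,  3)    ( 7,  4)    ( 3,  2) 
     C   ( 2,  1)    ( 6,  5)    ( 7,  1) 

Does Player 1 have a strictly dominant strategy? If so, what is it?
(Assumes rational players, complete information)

No strictly dominant strategy exists for Player 1

Work:
A strategy strictly dominates another if it gives a strictly higher payoff against every opponent action. Compare each pair of P1's strategies column-by-column:
  A vs B: [6 vs 5, 7 vs 7, 1 vs 3] → A does not strictly dominate B (column Y: 7 ≤ 7)
  A vs C: [6 vs 2, 7 vs 6, 1 vs 7] → A does not strictly dominate C (column Z: 1 ≤ 7)
  B vs A: [5 vs 6, 7 vs 7, 3 vs 1] → B does not strictly dominate A (column X: 5 ≤ 6)
  B vs C: [5 vs 2, 7 vs 6, 3 vs 7] → B does not strictly dominate C (column Z: 3 ≤ 7)
  C vs A: [2 vs 6, 6 vs 7, 7 vs 1] → C does not strictly dominate A (column X: 2 ≤ 6)
  C vs B: [2 vs 5, 6 vs 7, 7 vs 3] → C does not strictly dominate B (column X: 2 ≤ 5)
No single strategy strictly dominates all others → no strictly dominant strategy.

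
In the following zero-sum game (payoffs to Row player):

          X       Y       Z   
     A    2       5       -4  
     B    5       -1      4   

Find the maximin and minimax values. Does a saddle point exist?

Maximin = -1, Minimax = 4, Saddle: False

Work:
Row minimums: [-4, -1] → maximin = -1
Column maximums: [5, 5, 4] → minimax = 4
No saddle point (maximin ≠ minimax). Mixed strategy needed.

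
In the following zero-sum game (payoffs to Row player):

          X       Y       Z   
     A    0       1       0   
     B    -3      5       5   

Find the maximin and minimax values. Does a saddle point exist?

Maximin = 0, Minimax = 0, Saddle: True

Work:
Row minimums: [0, -3] → maximin = 0
Column maximums: [0, 5, 5] → minimax = 0
Saddle point exists! Game value = 0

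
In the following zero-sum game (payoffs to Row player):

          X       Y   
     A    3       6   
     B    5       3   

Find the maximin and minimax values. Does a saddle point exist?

Maximin = 3, Minimax = 5, Saddle: False

Work:
Row minimums: [3, 3] → maximin = 3
Column maximums: [5, 6] → minimax = 5
No saddle point (maximin ≠ minimax). Mixed strategy needed.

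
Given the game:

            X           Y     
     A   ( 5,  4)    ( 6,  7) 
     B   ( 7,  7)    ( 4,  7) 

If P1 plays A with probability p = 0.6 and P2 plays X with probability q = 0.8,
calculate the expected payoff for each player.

E[P1] = 5.68, E[P2] = 5.56

Work:
E[P1] = p·q·π₁(A,X) + p·(1-q)·π₁(A,Y) + (1-p)·q·π₁(B,X) + (1-p)·(1-q)·π₁(B,Y)
= 0.6·0.8·5 + 0.6·0.2·6 + 0.4·0.8·7 + 0.4·0.2·4
= 5.68

E[P2] = 5.56 (similar calculation)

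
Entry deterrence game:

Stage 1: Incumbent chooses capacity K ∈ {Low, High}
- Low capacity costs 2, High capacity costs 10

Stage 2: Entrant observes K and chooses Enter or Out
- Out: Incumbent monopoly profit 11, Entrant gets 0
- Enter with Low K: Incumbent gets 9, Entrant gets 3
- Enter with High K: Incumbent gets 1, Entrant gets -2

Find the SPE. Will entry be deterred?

SPE: (Low, Enter|Low, Out|High); Entry not deterred. Incumbent net profit = 7, Entrant gets 3

Work:
After Low K: Entrant enters (3 > 0)
After High K: Entrant stays out (-2 < 0)
Incumbent: Low → 9−2=7, High → 11−10=1
Incumbent chooses Low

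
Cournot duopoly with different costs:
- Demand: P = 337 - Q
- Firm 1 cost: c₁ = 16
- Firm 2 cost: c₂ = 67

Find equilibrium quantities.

q₁* = 124.0, q₂* = 73.0

Work:
Reaction: q₁ = (337 - 16 - q₂)/2
Reaction: q₂ = (337 - 67 - q₁)/2
Solve simultaneously:
q₁* = (337 - 2×16 + 67)/3 = 124.0
q₂* = (337 - 2×67 + 16)/3 = 73.0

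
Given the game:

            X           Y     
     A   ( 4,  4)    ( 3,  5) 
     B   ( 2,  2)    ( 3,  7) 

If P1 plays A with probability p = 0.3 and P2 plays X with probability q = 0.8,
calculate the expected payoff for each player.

E[P1] = 2.68, E[P2] = 3.36

Work:
E[P1] = p·q·π₁(A,X) + p·(1-q)·π₁(A,Y) + (1-p)·q·π₁(B,X) + (1-p)·(1-q)·π₁(B,Y)
= 0.3·0.8·4 + 0.3·0.2·3 + 0.7·0.8·2 + 0.7·0.2·3
= 2.68

E[P2] = 3.36 (similar calculation)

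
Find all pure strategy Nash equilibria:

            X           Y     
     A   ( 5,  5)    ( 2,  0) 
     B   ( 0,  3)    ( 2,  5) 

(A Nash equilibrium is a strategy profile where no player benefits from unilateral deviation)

Nash equilibrium: (A, X), (B, Y)

Work:
Best responses:
  P1 vs X: payoffs [5, 0] → best response A (payoff 5)
  P1 vs Y: payoffs [2, 2] → best response A/B (payoff 2)
  P2 vs A: payoffs [5, 0] → best response X (payoff 5)
  P2 vs B: payoffs [3, 5] → best response Y (payoff 5)
Mutual best responses: (A,X), (B,Y) → Nash equilibria.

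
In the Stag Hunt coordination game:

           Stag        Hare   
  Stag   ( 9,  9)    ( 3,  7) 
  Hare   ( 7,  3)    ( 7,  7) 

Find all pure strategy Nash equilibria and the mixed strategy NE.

Pure NE: (Stag, Stag) and (Hare, Hare); Mixed NE: p = 0.6667, q = 0.6667

Work:
Check pure NE:
(Stag, Stag): (9, 9) - no unilateral deviation beneficial
(Hare, Hare): (7, 7) - no unilateral deviation beneficial
Mixed NE: P1 plays Stag with p = 0.6667, P2 plays Stag with q = 0.6667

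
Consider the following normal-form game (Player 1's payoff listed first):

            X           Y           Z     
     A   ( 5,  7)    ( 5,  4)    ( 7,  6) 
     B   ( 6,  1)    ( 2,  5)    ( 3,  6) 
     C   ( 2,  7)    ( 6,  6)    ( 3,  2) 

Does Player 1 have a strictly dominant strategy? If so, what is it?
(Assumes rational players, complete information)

No strictly dominant strategy exists for Player 1

Work:
A strategy strictly dominates another if it gives a strictly higher payoff against every opponent action. Compare each pair of P1's strategies column-by-column:
  A vs B: [5 vs 6, 5 vs 2, 7 vs 3] → A does not strictly dominate B (column X: 5 ≤ 6)
  A vs C: [5 vs 2, 5 vs 6, 7 vs 3] → A does not strictly dominate C (column Y: 5 ≤ 6)
  B vs A: [6 vs 5, 2 vs 5, 3 vs 7] → B does not strictly dominate A (column Y: 2 ≤ 5)
  B vs C: [6 vs 2, 2 vs 6, 3 vs 3] → B does not strictly dominate C (column Y: 2 ≤ 6)
  C vs A: [2 vs 5, 6 vs 5, 3 vs 7] → C does not strictly dominate A (column X: 2 ≤ 5)
  C vs B: [2 vs 6, 6 vs 2, 3 vs 3] → C does not strictly dominate B (column X: 2 ≤ 6)
No single strategy strictly dominates all others → no strictly dominant strategy.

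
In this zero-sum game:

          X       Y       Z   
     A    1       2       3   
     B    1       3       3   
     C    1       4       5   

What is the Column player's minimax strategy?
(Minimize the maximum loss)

Column should play X, value = 1

Work:
Column player minimizes Row's maximum payoff:
Column X: max payoff to Row = 1
Column Y: max payoff to Row = 4
Column Z: max payoff to Row = 5
Minimum is 1, achieved by column X.
Minimax strategy: X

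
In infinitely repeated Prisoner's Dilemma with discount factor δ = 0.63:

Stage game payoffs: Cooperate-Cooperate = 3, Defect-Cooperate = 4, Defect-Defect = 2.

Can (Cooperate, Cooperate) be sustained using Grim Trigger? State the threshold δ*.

δ* = 0.5; since δ = 0.63 ≥ 0.5, cooperation can be sustained

Work:
For Grim Trigger:
Cooperate forever: 3/(1-δ)
Defect then punished: 4 + 2·δ/(1-δ)
Need: 3/(1-δ) ≥ 4 + 2·δ/(1-δ)
Solving: δ ≥ (T-R)/(T-P) = (4-3)/(4-2) = 0.5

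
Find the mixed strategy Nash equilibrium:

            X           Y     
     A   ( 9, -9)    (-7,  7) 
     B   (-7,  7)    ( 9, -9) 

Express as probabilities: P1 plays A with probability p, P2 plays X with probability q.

p = 0.5, q = 0.5

Work:
Find probabilities that make opponent indifferent:
P2 chooses q to make P1 indifferent between A and B
P1 chooses p to make P2 indifferent between X and Y
Mixed NE: P1 plays (A: 0.5, B: 0.5), P2 plays (X: 0.5, Y: 0.5)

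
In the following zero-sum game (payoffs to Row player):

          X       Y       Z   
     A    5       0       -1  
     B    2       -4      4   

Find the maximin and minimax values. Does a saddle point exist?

Maximin = -1, Minimax = 0, Saddle: False

Work:
Row minimums: [-1, -4] → maximin = -1
Column maximums: [5, 0, 4] → minimax = 0
No saddle point (maximin ≠ minimax). Mixed strategy needed.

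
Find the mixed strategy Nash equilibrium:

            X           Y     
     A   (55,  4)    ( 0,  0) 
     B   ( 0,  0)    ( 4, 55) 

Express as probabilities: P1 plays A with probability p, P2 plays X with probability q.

p = 0.9322, q = 0.0678

Work:
Find probabilities that make opponent indifferent:
P2 chooses q to make P1 indifferent between A and B
P1 chooses p to make P2 indifferent between X and Y
Mixed NE: P1 plays (A: 0.9322, B: 0.0678), P2 plays (X: 0.0678, Y: 0.9322)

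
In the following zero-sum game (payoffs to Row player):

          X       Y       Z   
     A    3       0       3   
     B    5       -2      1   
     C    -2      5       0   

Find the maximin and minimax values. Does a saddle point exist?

Maximin = 0, Minimax = 3, Saddle: False

Work:
Row minimums: [0, -2, -2] → maximin = 0
Column maximums: [5, 5, 3] → minimax = 3
No saddle point (maximin ≠ minimax). Mixed strategy needed.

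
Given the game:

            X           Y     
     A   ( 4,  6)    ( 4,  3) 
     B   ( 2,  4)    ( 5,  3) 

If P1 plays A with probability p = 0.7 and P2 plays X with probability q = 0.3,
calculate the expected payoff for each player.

E[P1] = 4.03, E[P2] = 3.72

Work:
E[P1] = p·q·π₁(A,X) + p·(1-q)·π₁(A,Y) + (1-p)·q·π₁(B,X) + (1-p)·(1-q)·π₁(B,Y)
= 0.7·0.3·4 + 0.7·0.7·4 + 0.3·0.3·2 + 0.3·0.7·5
= 4.03

E[P2] = 3.72 (similar calculation)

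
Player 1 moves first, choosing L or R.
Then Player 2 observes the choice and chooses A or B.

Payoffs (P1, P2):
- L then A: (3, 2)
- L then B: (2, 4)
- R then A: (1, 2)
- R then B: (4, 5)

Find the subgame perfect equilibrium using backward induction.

P1 plays R, P2 plays B after L and B after R; Payoff (4, 5)

Work:
Backward induction:
After L: P2 chooses B → P1 gets 2
After R: P2 chooses B → P1 gets 4
P1 chooses R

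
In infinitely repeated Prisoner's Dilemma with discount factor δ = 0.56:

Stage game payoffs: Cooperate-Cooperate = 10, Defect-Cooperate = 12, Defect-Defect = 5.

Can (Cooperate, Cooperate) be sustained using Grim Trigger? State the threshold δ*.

δ* = 0.2857; since δ = 0.56 ≥ 0.2857, cooperation can be sustained

Work:
For Grim Trigger:
Cooperate forever: 10/(1-δ)
Defect then punished: 12 + 5·δ/(1-δ)
Need: 10/(1-δ) ≥ 12 + 5·δ/(1-δ)
Solving: δ ≥ (T-R)/(T-P) = (12-10)/(12-5) = 0.2857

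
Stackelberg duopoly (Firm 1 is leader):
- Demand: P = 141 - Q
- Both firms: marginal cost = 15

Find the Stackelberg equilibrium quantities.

q₁* (leader) = 63.0, q₂* (follower) = 31.5

Work:
Follower's reaction: q₂ = (a - c - q₁)/2
Leader substitutes: π₁ = q₁·(a - q₁ - (a-c-q₁)/2 - c)
FOC: q₁* = (141 - 15)/2 = 63.00
Then: q₂* = (141 - 15 - 63.0)/2 = 31.50
Leader has first-mover advantage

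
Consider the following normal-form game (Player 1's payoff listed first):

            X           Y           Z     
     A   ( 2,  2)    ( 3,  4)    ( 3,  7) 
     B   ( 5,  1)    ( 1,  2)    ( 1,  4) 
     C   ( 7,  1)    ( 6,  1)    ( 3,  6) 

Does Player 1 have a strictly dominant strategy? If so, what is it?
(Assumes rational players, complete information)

No strictly dominant strategy exists for Player 1

Work:
A strategy strictly dominates another if it gives a strictly higher payoff against every opponent action. Compare each pair of P1's strategies column-by-column:
  A vs B: [2 vs 5, 3 vs 1, 3 vs 1] → A does not strictly dominate B (column X: 2 ≤ 5)
  A vs C: [2 vs 7, 3 vs 6, 3 vs 3] → A does not strictly dominate C (column X: 2 ≤ 7)
  B vs A: [5 vs 2, 1 vs 3, 1 vs 3] → B does not strictly dominate A (column Y: 1 ≤ 3)
  B vs C: [5 vs 7, 1 vs 6, 1 vs 3] → B does not strictly dominate C (column X: 5 ≤ 7)
  C vs A: [7 vs 2, 6 vs 3, 3 vs 3] → C does not strictly dominate A (column Z: 3 ≤ 3)
  C vs B: [7 vs 5, 6 vs 1, 3 vs 1] → C strictly dominates B
No single strategy strictly dominates all others → no strictly dominant strategy.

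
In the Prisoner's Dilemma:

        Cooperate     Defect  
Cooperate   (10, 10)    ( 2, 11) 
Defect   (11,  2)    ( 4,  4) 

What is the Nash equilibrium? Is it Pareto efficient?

(Defect, Defect) is NE; not Pareto efficient

Work:
Defect dominates Cooperate for both players:
If P2 cooperates: Defect (11) > Cooperate (10)
If P2 defects: Defect (4) > Cooperate (2)
NE: (Defect, Defect) with payoff (4, 4)
But (Cooperate, Cooperate) = (10, 10) Pareto dominates (4, 4)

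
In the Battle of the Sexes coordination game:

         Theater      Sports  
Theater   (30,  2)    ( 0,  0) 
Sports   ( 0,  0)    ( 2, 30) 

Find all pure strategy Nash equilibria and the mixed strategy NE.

Pure NE: (Theater, Theater) and (Sports, Sports); Mixed NE: p = 0.9375, q = 0.0625

Work:
Check pure NE:
(Theater, Theater): (30, 2) - no unilateral deviation beneficial
(Sports, Sports): (2, 30) - no unilateral deviation beneficial
Mixed NE: P1 plays Theater with p = 0.9375, P2 plays Theater with q = 0.0625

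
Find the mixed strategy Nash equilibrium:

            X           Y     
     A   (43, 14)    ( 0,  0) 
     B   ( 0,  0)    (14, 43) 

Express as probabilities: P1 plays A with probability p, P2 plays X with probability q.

p = 0.7544, q = 0.2456

Work:
Find probabilities that make opponent indifferent:
P2 chooses q to make P1 indifferent between A and B
P1 chooses p to make P2 indifferent between X and Y
Mixed NE: P1 plays (A: 0.7544, B: 0.2456), P2 plays (X: 0.2456, Y: 0.7544)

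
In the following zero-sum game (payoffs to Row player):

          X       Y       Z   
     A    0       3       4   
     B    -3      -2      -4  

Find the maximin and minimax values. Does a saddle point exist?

Maximin = 0, Minimax = 0, Saddle: True

Work:
Row minimums: [0, -4] → maximin = 0
Column maximums: [0, 3, 4] → minimax = 0
Saddle point exists! Game value = 0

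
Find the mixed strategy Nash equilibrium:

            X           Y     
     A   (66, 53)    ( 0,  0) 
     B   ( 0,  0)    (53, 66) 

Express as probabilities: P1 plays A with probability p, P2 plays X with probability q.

p = 0.5546, q = 0.4454

Work:
Find probabilities that make opponent indifferent:
P2 chooses q to make P1 indifferent between A and B
P1 chooses p to make P2 indifferent between X and Y
Mixed NE: P1 plays (A: 0.5546, B: 0.4454), P2 plays (X: 0.4454, Y: 0.5546)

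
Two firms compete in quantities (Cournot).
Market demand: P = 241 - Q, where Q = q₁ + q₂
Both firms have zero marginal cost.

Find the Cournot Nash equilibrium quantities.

q₁* = q₂* = 80.33; P* = 80.33

Work:
Profit: π_i = P·q_i = (a - q_i - q_j)·q_i
FOC: ∂π_i/∂q_i = a - 2q_i - q_j = 0
Reaction function: q_i = (241 - q_j)/2
Symmetry: q* = 241/3 = 80.33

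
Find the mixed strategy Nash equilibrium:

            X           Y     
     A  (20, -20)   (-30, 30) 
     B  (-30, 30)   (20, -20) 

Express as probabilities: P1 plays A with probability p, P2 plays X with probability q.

p = 0.5, q = 0.5

Work:
Find probabilities that make opponent indifferent:
P2 chooses q to make P1 indifferent between A and B
P1 chooses p to make P2 indifferent between X and Y
Mixed NE: P1 plays (A: 0.5, B: 0.5), P2 plays (X: 0.5, Y: 0.5)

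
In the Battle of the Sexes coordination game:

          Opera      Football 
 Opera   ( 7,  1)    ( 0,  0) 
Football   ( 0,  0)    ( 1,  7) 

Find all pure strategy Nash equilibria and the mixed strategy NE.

Pure NE: (Opera, Opera) and (Football, Football); Mixed NE: p = 0.875, q = 0.125

Work:
Check pure NE:
(Opera, Opera): (7, 1) - no unilateral deviation beneficial
(Football, Football): (1, 7) - no unilateral deviation beneficial
Mixed NE: P1 plays Opera with p = 0.875, P2 plays Opera with q = 0.125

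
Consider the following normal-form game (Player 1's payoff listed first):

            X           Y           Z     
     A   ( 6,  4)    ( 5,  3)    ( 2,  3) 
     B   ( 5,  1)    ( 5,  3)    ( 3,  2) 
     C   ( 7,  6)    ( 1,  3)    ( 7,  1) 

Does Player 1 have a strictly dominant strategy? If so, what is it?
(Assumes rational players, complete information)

No strictly dominant strategy exists for Player 1

Work:
A strategy strictly dominates another if it gives a strictly higher payoff against every opponent action. Compare each pair of P1's strategies column-by-column:
  A vs B: [6 vs 5, 5 vs 5, 2 vs 3] → A does not strictly dominate B (column Y: 5 ≤ 5)
  A vs C: [6 vs 7, 5 vs 1, 2 vs 7] → A does not strictly dominate C (column X: 6 ≤ 7)
  B vs A: [5 vs 6, 5 vs 5, 3 vs 2] → B does not strictly dominate A (column X: 5 ≤ 6)
  B vs C: [5 vs 7, 5 vs 1, 3 vs 7] → B does not strictly dominate C (column X: 5 ≤ 7)
  C vs A: [7 vs 6, 1 vs 5, 7 vs 2] → C does not strictly dominate A (column Y: 1 ≤ 5)
  C vs B: [7 vs 5, 1 vs 5, 7 vs 3] → C does not strictly dominate B (column Y: 1 ≤ 5)
No single strategy strictly dominates all others → no strictly dominant strategy.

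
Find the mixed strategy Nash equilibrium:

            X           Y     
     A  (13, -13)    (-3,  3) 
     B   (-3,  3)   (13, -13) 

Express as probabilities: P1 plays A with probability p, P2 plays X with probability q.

p = 0.5, q = 0.5

Work:
Find probabilities that make opponent indifferent:
P2 chooses q to make P1 indifferent between A and B
P1 chooses p to make P2 indifferent between X and Y
Mixed NE: P1 plays (A: 0.5, B: 0.5), P2 plays (X: 0.5, Y: 0.5)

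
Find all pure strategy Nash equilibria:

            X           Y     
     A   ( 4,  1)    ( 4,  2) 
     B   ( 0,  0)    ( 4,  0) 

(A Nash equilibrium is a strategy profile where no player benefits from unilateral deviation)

Nash equilibrium: (A, Y), (B, Y)

Work:
Best responses:
  P1 vs X: payoffs [4, 0] → best response A (payoff 4)
  P1 vs Y: payoffs [4, 4] → best response A/B (payoff 4)
  P2 vs A: payoffs [1, 2] → best response Y (payoff 2)
  P2 vs B: payoffs [0, 0] → best response X/Y (payoff 0)
Mutual best responses: (A,Y), (B,Y) → Nash equilibria.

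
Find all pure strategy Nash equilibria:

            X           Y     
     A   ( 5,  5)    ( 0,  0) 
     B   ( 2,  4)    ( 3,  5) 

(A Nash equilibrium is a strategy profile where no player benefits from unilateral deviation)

Nash equilibrium: (A, X), (B, Y)

Work:
Best responses:
  P1 vs X: payoffs [5, 2] → best response A (payoff 5)
  P1 vs Y: payoffs [0, 3] → best response B (payoff 3)
  P2 vs A: payoffs [5, 0] → best response X (payoff 5)
  P2 vs B: payoffs [4, 5] → best response Y (payoff 5)
Mutual best responses: (A,X), (B,Y) → Nash equilibria.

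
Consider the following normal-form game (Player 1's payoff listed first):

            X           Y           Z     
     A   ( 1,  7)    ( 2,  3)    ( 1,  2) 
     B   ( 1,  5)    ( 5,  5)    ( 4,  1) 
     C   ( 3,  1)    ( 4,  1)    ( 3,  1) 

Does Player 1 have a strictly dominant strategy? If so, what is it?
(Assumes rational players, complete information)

No strictly dominant strategy exists for Player 1

Work:
A strategy strictly dominates another if it gives a strictly higher payoff against every opponent action. Compare each pair of P1's strategies column-by-column:
  A vs B: [1 vs 1, 2 vs 5, 1 vs 4] → A does not strictly dominate B (column X: 1 ≤ 1)
  A vs C: [1 vs 3, 2 vs 4, 1 vs 3] → A does not strictly dominate C (column X: 1 ≤ 3)
  B vs A: [1 vs 1, 5 vs 2, 4 vs 1] → B does not strictly dominate A (column X: 1 ≤ 1)
  B vs C: [1 vs 3, 5 vs 4, 4 vs 3] → B does not strictly dominate C (column X: 1 ≤ 3)
  C vs A: [3 vs 1, 4 vs 2, 3 vs 1] → C strictly dominates A
  C vs B: [3 vs 1, 4 vs 5, 3 vs 4] → C does not strictly dominate B (column Y: 4 ≤ 5)
No single strategy strictly dominates all others → no strictly dominant strategy.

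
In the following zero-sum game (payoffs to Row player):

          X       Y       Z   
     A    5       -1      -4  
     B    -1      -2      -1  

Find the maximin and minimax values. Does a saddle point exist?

Maximin = -2, Minimax = -1, Saddle: False

Work:
Row minimums: [-4, -2] → maximin = -2
Column maximums: [5, -1, -1] → minimax = -1
No saddle point (maximin ≠ minimax). Mixed strategy needed.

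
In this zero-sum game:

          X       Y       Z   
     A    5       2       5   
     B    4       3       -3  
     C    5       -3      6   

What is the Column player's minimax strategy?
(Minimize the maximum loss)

Column should play Y, value = 3

Work:
Column player minimizes Row's maximum payoff:
Column X: max payoff to Row = 5
Column Y: max payoff to Row = 3
Column Z: max payoff to Row = 6
Minimum is 3, achieved by column Y.
Minimax strategy: Y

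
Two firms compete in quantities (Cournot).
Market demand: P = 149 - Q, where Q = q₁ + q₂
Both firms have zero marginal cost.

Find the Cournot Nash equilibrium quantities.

q₁* = q₂* = 49.67; P* = 49.67

Work:
Profit: π_i = P·q_i = (a - q_i - q_j)·q_i
FOC: ∂π_i/∂q_i = a - 2q_i - q_j = 0
Reaction function: q_i = (149 - q_j)/2
Symmetry: q* = 149/3 = 49.67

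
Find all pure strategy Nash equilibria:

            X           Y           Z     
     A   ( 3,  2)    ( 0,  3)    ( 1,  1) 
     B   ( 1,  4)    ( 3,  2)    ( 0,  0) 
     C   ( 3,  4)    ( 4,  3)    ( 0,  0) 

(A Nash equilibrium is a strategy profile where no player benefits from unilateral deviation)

Nash equilibrium: (C, X)

Work:
Best responses:
  P1 vs X: payoffs [3, 1, 3] → best response A/C (payoff 3)
  P1 vs Y: payoffs [0, 3, 4] → best response C (payoff 4)
  P1 vs Z: payoffs [1, 0, 0] → best response A (payoff 1)
  P2 vs A: payoffs [2, 3, 1] → best response Y (payoff 3)
  P2 vs B: payoffs [4, 2, 0] → best response X (payoff 4)
  P2 vs C: payoffs [4, 3, 0] → best response X (payoff 4)
Mutual best responses: (C,X) → Nash equilibria.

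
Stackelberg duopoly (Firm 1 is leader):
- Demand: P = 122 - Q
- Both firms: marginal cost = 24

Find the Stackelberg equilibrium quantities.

q₁* (leader) = 49.0, q₂* (follower) = 24.5

Work:
Follower's reaction: q₂ = (a - c - q₁)/2
Leader substitutes: π₁ = q₁·(a - q₁ - (a-c-q₁)/2 - c)
FOC: q₁* = (122 - 24)/2 = 49.00
Then: q₂* = (122 - 24 - 49.0)/2 = 24.50
Leader has first-mover advantage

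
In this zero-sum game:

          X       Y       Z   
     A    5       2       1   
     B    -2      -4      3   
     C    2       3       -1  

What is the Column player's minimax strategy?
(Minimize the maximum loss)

Column should play Y or Z (all achieve the minimum), value = 3

Work:
Column player minimizes Row's maximum payoff:
Column X: max payoff to Row = 5
Column Y: max payoff to Row = 3
Column Z: max payoff to Row = 3
Minimum is 3, achieved by columns Y, Z (tied).
Each of Y or Z is a minimax strategy.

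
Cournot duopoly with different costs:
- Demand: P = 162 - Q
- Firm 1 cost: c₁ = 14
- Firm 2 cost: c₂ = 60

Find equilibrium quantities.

q₁* = 64.67, q₂* = 18.67

Work:
Reaction: q₁ = (162 - 14 - q₂)/2
Reaction: q₂ = (162 - 60 - q₁)/2
Solve simultaneously:
q₁* = (162 - 2×14 + 60)/3 = 64.67
q₂* = (162 - 2×60 + 14)/3 = 18.67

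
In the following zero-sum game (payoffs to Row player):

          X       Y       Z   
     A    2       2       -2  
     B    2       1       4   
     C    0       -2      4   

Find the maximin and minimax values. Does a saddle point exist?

Maximin = 1, Minimax = 2, Saddle: False

Work:
Row minimums: [-2, 1, -2] → maximin = 1
Column maximums: [2, 2, 4] → minimax = 2
No saddle point (maximin ≠ minimax). Mixed strategy needed.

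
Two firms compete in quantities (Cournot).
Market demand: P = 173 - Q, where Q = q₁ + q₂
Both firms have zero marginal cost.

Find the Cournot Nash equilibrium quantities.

q₁* = q₂* = 57.67; P* = 57.67

Work:
Profit: π_i = P·q_i = (a - q_i - q_j)·q_i
FOC: ∂π_i/∂q_i = a - 2q_i - q_j = 0
Reaction function: q_i = (173 - q_j)/2
Symmetry: q* = 173/3 = 57.67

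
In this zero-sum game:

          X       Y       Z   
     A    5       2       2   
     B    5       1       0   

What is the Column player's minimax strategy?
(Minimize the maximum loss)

Column should play Y or Z (all achieve the minimum), value = 2

Work:
Column player minimizes Row's maximum payoff:
Column X: max payoff to Row = 5
Column Y: max payoff to Row = 2
Column Z: max payoff to Row = 2
Minimum is 2, achieved by columns Y, Z (tied).
Each of Y or Z is a minimax strategy.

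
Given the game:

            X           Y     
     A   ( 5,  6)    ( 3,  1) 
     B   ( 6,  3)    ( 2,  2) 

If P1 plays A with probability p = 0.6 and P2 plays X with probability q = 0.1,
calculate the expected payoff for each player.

E[P1] = 2.88, E[P2] = 1.74

Work:
E[P1] = p·q·π₁(A,X) + p·(1-q)·π₁(A,Y) + (1-p)·q·π₁(B,X) + (1-p)·(1-q)·π₁(B,Y)
= 0.6·0.1·5 + 0.6·0.9·3 + 0.4·0.1·6 + 0.4·0.9·2
= 2.88

E[P2] = 1.74 (similar calculation)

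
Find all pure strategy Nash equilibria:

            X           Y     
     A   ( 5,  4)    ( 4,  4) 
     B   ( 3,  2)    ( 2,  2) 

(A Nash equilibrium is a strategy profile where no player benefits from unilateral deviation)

Nash equilibrium: (A, X), (A, Y)

Work:
Best responses:
  P1 vs X: payoffs [5, 3] → best response A (payoff 5)
  P1 vs Y: payoffs [4, 2] → best response A (payoff 4)
  P2 vs A: payoffs [4, 4] → best response X/Y (payoff 4)
  P2 vs B: payoffs [2, 2] → best response X/Y (payoff 2)
Mutual best responses: (A,X), (A,Y) → Nash equilibria.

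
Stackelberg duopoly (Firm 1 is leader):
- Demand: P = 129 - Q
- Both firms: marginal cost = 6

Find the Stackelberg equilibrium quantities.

q₁* (leader) = 61.5, q₂* (follower) = 30.75

Work:
Follower's reaction: q₂ = (a - c - q₁)/2
Leader substitutes: π₁ = q₁·(a - q₁ - (a-c-q₁)/2 - c)
FOC: q₁* = (129 - 6)/2 = 61.50
Then: q₂* = (129 - 6 - 61.5)/2 = 30.75
Leader has first-mover advantage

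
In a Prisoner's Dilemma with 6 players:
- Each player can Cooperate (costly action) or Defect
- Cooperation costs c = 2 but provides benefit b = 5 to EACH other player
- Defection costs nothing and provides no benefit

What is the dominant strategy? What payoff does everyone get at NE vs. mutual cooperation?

Dominant: Defect; NE payoff = 0; Coop payoff = 23

Work:
Defect dominates (saves cost c = 2, benefit to others is external)
NE: All defect → everyone gets 0
If all cooperate: each receives (5)×5 - 2 = 23
Social dilemma: 23 > 0 but NE gives 0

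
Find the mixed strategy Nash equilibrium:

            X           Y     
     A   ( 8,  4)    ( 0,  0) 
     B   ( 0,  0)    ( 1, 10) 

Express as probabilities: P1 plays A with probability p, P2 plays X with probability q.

p = 0.7143, q = 0.1111

Work:
Find probabilities that make opponent indifferent:
P2 chooses q to make P1 indifferent between A and B
P1 chooses p to make P2 indifferent between X and Y
Mixed NE: P1 plays (A: 0.7143, B: 0.2857), P2 plays (X: 0.1111, Y: 0.8889)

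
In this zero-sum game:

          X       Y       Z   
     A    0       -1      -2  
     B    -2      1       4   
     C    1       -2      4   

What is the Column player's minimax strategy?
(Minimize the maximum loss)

Column should play X or Y (all achieve the minimum), value = 1

Work:
Column player minimizes Row's maximum payoff:
Column X: max payoff to Row = 1
Column Y: max payoff to Row = 1
Column Z: max payoff to Row = 4
Minimum is 1, achieved by columns X, Y (tied).
Each of X or Y is a minimax strategy.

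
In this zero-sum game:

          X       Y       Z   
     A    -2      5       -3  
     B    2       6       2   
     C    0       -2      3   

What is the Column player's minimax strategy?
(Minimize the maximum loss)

Column should play X, value = 2

Work:
Column player minimizes Row's maximum payoff:
Column X: max payoff to Row = 2
Column Y: max payoff to Row = 6
Column Z: max payoff to Row = 3
Minimum is 2, achieved by column X.
Minimax strategy: X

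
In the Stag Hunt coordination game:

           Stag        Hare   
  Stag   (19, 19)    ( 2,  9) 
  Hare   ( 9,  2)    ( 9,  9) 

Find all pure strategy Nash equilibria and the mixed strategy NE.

Pure NE: (Stag, Stag) and (Hare, Hare); Mixed NE: p = 0.4118, q = 0.4118

Work:
Check pure NE:
(Stag, Stag): (19, 19) - no unilateral deviation beneficial
(Hare, Hare): (9, 9) - no unilateral deviation beneficial
Mixed NE: P1 plays Stag with p = 0.4118, P2 plays Stag with q = 0.4118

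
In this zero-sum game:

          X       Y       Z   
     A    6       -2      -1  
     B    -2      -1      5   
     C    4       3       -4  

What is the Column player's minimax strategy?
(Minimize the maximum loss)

Column should play Y, value = 3

Work:
Column player minimizes Row's maximum payoff:
Column X: max payoff to Row = 6
Column Y: max payoff to Row = 3
Column Z: max payoff to Row = 5
Minimum is 3, achieved by column Y.
Minimax strategy: Y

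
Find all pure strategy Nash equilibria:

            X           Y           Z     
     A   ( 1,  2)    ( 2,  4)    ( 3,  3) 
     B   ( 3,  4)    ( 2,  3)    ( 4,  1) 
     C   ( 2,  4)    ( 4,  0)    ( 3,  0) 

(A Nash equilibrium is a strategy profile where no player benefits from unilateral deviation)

Nash equilibrium: (B, X)

Work:
Best responses:
  P1 vs X: payoffs [1, 3, 2] → best response B (payoff 3)
  P1 vs Y: payoffs [2, 2, 4] → best response C (payoff 4)
  P1 vs Z: payoffs [3, 4, 3] → best response B (payoff 4)
  P2 vs A: payoffs [2, 4, 3] → best response Y (payoff 4)
  P2 vs B: payoffs [4, 3, 1] → best response X (payoff 4)
  P2 vs C: payoffs [4, 0, 0] → best response X (payoff 4)
Mutual best responses: (B,X) → Nash equilibria.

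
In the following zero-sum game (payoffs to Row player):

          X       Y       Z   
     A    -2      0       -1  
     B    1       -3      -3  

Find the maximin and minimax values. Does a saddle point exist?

Maximin = -2, Minimax = -1, Saddle: False

Work:
Row minimums: [-2, -3] → maximin = -2
Column maximums: [1, 0, -1] → minimax = -1
No saddle point (maximin ≠ minimax). Mixed strategy needed.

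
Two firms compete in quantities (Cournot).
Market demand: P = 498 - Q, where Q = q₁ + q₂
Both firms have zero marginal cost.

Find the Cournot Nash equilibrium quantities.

q₁* = q₂* = 166.0; P* = 166.0

Work:
Profit: π_i = P·q_i = (a - q_i - q_j)·q_i
FOC: ∂π_i/∂q_i = a - 2q_i - q_j = 0
Reaction function: q_i = (498 - q_j)/2
Symmetry: q* = 498/3 = 166.0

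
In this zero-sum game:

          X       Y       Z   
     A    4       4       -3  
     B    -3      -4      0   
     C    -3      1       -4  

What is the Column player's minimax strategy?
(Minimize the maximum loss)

Column should play Z, value = 0

Work:
Column player minimizes Row's maximum payoff:
Column X: max payoff to Row = 4
Column Y: max payoff to Row = 4
Column Z: max payoff to Row = 0
Minimum is 0, achieved by column Z.
Minimax strategy: Z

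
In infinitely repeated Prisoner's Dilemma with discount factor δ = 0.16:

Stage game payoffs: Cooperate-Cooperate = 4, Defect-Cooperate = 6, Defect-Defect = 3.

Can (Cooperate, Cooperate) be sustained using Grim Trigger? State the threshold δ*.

δ* = 0.6667; since δ = 0.16 < 0.6667, cooperation cannot be sustained

Work:
For Grim Trigger:
Cooperate forever: 4/(1-δ)
Defect then punished: 6 + 3·δ/(1-δ)
Need: 4/(1-δ) ≥ 6 + 3·δ/(1-δ)
Solving: δ ≥ (T-R)/(T-P) = (6-4)/(6-3) = 0.6667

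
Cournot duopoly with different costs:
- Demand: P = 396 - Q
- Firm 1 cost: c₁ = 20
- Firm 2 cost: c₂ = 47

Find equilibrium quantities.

q₁* = 134.33, q₂* = 107.33

Work:
Reaction: q₁ = (396 - 20 - q₂)/2
Reaction: q₂ = (396 - 47 - q₁)/2
Solve simultaneously:
q₁* = (396 - 2×20 + 47)/3 = 134.33
q₂* = (396 - 2×47 + 20)/3 = 107.33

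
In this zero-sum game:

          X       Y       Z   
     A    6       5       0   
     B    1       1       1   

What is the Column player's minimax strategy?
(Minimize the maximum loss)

Column should play Z, value = 1

Work:
Column player minimizes Row's maximum payoff:
Column X: max payoff to Row = 6
Column Y: max payoff to Row = 5
Column Z: max payoff to Row = 1
Minimum is 1, achieved by column Z.
Minimax strategy: Z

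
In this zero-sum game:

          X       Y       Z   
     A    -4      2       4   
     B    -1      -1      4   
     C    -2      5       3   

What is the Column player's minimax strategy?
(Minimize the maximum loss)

Column should play X, value = -1

Work:
Column player minimizes Row's maximum payoff:
Column X: max payoff to Row = -1
Column Y: max payoff to Row = 5
Column Z: max payoff to Row = 4
Minimum is -1, achieved by column X.
Minimax strategy: X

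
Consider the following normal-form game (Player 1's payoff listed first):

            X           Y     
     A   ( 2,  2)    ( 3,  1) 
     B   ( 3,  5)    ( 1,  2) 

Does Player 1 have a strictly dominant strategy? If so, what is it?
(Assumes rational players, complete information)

No strictly dominant strategy exists for Player 1

Work:
A strategy strictly dominates another if it gives a strictly higher payoff against every opponent action. Compare each pair of P1's strategies column-by-column:
  A vs B: [2 vs 3, 3 vs 1] → A does not strictly dominate B (column X: 2 ≤ 3)
  B vs A: [3 vs 2, 1 vs 3] → B does not strictly dominate A (column Y: 1 ≤ 3)
No single strategy strictly dominates all others → no strictly dominant strategy.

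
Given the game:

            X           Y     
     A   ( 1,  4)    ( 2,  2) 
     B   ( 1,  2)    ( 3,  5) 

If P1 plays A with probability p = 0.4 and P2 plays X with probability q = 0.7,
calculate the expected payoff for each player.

E[P1] = 1.48, E[P2] = 3.1

Work:
E[P1] = p·q·π₁(A,X) + p·(1-q)·π₁(A,Y) + (1-p)·q·π₁(B,X) + (1-p)·(1-q)·π₁(B,Y)
= 0.4·0.7·1 + 0.4·0.3·2 + 0.6·0.7·1 + 0.6·0.3·3
= 1.48

E[P2] = 3.1 (similar calculation)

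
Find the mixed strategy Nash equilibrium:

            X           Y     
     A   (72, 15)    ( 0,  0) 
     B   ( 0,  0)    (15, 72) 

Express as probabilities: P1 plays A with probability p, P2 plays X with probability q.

p = 0.8276, q = 0.1724

Work:
Find probabilities that make opponent indifferent:
P2 chooses q to make P1 indifferent between A and B
P1 chooses p to make P2 indifferent between X and Y
Mixed NE: P1 plays (A: 0.8276, B: 0.1724), P2 plays (X: 0.1724, Y: 0.8276)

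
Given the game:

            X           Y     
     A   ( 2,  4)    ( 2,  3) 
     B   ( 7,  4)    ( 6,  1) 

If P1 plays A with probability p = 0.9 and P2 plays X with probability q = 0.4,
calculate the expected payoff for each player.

E[P1] = 2.44, E[P2] = 3.28

Work:
E[P1] = p·q·π₁(A,X) + p·(1-q)·π₁(A,Y) + (1-p)·q·π₁(B,X) + (1-p)·(1-q)·π₁(B,Y)
= 0.9·0.4·2 + 0.9·0.6·2 + 0.1·0.4·7 + 0.1·0.6·6
= 2.44

E[P2] = 3.28 (similar calculation)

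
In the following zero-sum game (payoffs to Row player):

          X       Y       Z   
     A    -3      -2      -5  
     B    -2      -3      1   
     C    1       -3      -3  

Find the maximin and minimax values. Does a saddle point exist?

Maximin = -3, Minimax = -2, Saddle: False

Work:
Row minimums: [-5, -3, -3] → maximin = -3
Column maximums: [1, -2, 1] → minimax = -2
No saddle point (maximin ≠ minimax). Mixed strategy needed.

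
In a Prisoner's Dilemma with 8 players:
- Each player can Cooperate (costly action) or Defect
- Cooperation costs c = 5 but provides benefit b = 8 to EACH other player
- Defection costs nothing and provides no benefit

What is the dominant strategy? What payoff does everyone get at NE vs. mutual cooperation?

Dominant: Defect; NE payoff = 0; Coop payoff = 51

Work:
Defect dominates (saves cost c = 5, benefit to others is external)
NE: All defect → everyone gets 0
If all cooperate: each receives (7)×8 - 5 = 51
Social dilemma: 51 > 0 but NE gives 0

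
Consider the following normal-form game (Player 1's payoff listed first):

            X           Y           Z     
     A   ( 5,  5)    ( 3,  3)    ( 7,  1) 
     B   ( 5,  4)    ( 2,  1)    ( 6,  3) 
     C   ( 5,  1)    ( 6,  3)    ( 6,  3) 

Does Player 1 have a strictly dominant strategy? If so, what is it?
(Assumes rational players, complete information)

No strictly dominant strategy exists for Player 1

Work:
A strategy strictly dominates another if it gives a strictly higher payoff against every opponent action. Compare each pair of P1's strategies column-by-column:
  A vs B: [5 vs 5, 3 vs 2, 7 vs 6] → A does not strictly dominate B (column X: 5 ≤ 5)
  A vs C: [5 vs 5, 3 vs 6, 7 vs 6] → A does not strictly dominate C (column X: 5 ≤ 5)
  B vs A: [5 vs 5, 2 vs 3, 6 vs 7] → B does not strictly dominate A (column X: 5 ≤ 5)
  B vs C: [5 vs 5, 2 vs 6, 6 vs 6] → B does not strictly dominate C (column X: 5 ≤ 5)
  C vs A: [5 vs 5, 6 vs 3, 6 vs 7] → C does not strictly dominate A (column X: 5 ≤ 5)
  C vs B: [5 vs 5, 6 vs 2, 6 vs 6] → C does not strictly dominate B (column X: 5 ≤ 5)
No single strategy strictly dominates all others → no strictly dominant strategy.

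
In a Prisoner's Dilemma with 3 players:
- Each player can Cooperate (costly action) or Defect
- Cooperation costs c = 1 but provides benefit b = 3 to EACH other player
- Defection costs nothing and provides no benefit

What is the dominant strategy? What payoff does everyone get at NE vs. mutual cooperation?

Dominant: Defect; NE payoff = 0; Coop payoff = 5

Work:
Defect dominates (saves cost c = 1, benefit to others is external)
NE: All defect → everyone gets 0
If all cooperate: each receives (2)×3 - 1 = 5
Social dilemma: 5 > 0 but NE gives 0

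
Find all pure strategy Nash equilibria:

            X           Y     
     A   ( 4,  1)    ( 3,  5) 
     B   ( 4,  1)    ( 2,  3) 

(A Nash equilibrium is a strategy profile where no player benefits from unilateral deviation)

Nash equilibrium: (A, Y)

Work:
Best responses:
  P1 vs X: payoffs [4, 4] → best response A/B (payoff 4)
  P1 vs Y: payoffs [3, 2] → best response A (payoff 3)
  P2 vs A: payoffs [1, 5] → best response Y (payoff 5)
  P2 vs B: payoffs [1, 3] → best response Y (payoff 3)
Mutual best responses: (A,Y) → Nash equilibria.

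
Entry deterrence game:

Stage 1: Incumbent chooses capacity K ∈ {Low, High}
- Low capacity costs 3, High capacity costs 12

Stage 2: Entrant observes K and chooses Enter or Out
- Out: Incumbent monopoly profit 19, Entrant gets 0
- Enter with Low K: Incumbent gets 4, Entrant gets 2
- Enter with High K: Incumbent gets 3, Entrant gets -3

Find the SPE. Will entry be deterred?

SPE: (High, Enter|Low, Out|High); Entry deterred. Incumbent net profit = 7

Work:
After Low K: Entrant enters (2 > 0)
After High K: Entrant stays out (-3 < 0)
Incumbent: Low → 4−3=1, High → 19−12=7
Incumbent chooses High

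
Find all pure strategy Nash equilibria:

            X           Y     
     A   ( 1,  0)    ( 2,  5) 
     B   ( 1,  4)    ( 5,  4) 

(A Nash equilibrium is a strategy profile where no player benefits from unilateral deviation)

Nash equilibrium: (B, X), (B, Y)

Work:
Best responses:
  P1 vs X: payoffs [1, 1] → best response A/B (payoff 1)
  P1 vs Y: payoffs [2, 5] → best response B (payoff 5)
  P2 vs A: payoffs [0, 5] → best response Y (payoff 5)
  P2 vs B: payoffs [4, 4] → best response X/Y (payoff 4)
Mutual best responses: (B,X), (B,Y) → Nash equilibria.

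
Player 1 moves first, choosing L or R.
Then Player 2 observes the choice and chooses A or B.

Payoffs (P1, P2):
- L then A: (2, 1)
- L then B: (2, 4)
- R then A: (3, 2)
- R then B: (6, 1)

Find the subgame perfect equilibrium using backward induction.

P1 plays R, P2 plays B after L and A after R; Payoff (3, 2)

Work:
Backward induction:
After L: P2 chooses B → P1 gets 2
After R: P2 chooses A → P1 gets 3
P1 chooses R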